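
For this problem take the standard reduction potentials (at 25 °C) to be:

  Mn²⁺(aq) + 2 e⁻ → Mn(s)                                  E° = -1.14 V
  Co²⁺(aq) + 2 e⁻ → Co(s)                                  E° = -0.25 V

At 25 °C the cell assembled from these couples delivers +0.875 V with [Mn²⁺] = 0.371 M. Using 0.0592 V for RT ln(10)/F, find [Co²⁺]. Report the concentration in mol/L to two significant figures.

Co²⁺/Co is the cathode, Mn²⁺/Mn the anode: E°cell = +0.89 V, n = 2.
Overall reaction: Co²⁺(aq) + Mn(s) → Co(s) + Mn²⁺(aq); Q = [Mn²⁺]^1/[Co²⁺]^1.
From E = E° − (0.0592/n) log Q: log Q = (E° − E)·n/0.0592 = (+0.89 − (+0.875))·2/0.0592 = 0.5068.
So 1·log[Co²⁺] = 1·log(0.371) − log Q = -0.4306 − (0.5068) = -0.9374; [Co²⁺] = 10^(-0.9374) ≈ 0.12 M.

0.12 M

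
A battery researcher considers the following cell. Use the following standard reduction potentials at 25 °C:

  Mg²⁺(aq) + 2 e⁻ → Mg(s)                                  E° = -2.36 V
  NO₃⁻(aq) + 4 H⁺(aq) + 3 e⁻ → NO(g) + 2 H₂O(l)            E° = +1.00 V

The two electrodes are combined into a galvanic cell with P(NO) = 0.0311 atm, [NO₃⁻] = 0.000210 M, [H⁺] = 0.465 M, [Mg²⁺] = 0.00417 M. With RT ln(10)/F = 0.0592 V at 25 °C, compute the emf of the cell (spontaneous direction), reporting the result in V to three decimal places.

NO₃⁻/NO is the cathode (higher E°), Mg²⁺/Mg the anode: E°cell = +1.00 − (-2.36) = +3.36 V, n = 6.
Overall: 2 NO₃⁻(aq) + 8 H⁺(aq) + 3 Mg(s) → 2 NO(g) + 4 H₂O(l) + 3 Mg²⁺(aq)
Q = P(NO)^2·[Mg²⁺]^3 / ([NO₃⁻]^2·[H⁺]^8); log Q = -0.138.
E = E° − (0.0592/n) log Q = +3.36 − (0.0592/6)(-0.138) = +3.361 V.

+3.361 V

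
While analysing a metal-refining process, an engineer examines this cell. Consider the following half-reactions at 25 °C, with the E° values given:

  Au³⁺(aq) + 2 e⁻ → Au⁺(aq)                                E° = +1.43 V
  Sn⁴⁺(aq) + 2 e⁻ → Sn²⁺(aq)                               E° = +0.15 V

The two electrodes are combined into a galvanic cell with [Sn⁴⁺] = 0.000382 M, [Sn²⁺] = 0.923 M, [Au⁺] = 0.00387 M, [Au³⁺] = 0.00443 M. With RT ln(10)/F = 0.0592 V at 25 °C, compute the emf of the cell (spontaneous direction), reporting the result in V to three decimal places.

+1.382 V

Au³⁺/Au⁺ is the cathode (higher E°), Sn⁴⁺/Sn²⁺ the anode: E°cell = +1.43 − (+0.15) = +1.28 V, n = 2.
Overall: Au³⁺(aq) + Sn²⁺(aq) → Au⁺(aq) + Sn⁴⁺(aq)
Q = [Au⁺]·[Sn⁴⁺] / ([Au³⁺]·[Sn²⁺]); log Q = -3.442.
E = E° − (0.0592/n) log Q = +1.28 − (0.0592/2)(-3.442) = +1.382 V.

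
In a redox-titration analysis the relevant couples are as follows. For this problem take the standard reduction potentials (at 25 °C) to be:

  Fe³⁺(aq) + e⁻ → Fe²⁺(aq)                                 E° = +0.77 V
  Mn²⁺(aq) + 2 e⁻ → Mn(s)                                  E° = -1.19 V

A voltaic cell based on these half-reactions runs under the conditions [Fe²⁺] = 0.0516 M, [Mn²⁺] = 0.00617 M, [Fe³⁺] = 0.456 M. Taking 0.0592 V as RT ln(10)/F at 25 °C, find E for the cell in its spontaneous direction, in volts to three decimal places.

Fe³⁺/Fe²⁺ is the cathode (higher E°), Mn²⁺/Mn the anode: E°cell = +0.77 − (-1.19) = +1.96 V, n = 2.
Overall: 2 Fe³⁺(aq) + Mn(s) → 2 Fe²⁺(aq) + Mn²⁺(aq)
Q = [Fe²⁺]^2·[Mn²⁺] / ([Fe³⁺]^2); log Q = -4.102.
E = E° − (0.0592/n) log Q = +1.96 − (0.0592/2)(-4.102) = +2.081 V.

+2.081 V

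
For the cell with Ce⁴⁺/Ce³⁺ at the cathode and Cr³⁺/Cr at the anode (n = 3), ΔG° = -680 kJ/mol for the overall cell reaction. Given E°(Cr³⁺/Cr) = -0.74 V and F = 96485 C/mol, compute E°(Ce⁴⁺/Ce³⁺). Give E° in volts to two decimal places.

E°cell = −ΔG°/(nF) = −(-680×10³)/((3)(96485)) = +2.349 V.
Since Ce⁴⁺/Ce³⁺ is the cathode and Cr³⁺/Cr the anode, E°cell = E°(Ce⁴⁺/Ce³⁺) − E°(Cr³⁺/Cr).
So E°(Ce⁴⁺/Ce³⁺) = E°cell + E°(Cr³⁺/Cr) = +2.349 + (-0.74) = +1.61 V.

+1.61 V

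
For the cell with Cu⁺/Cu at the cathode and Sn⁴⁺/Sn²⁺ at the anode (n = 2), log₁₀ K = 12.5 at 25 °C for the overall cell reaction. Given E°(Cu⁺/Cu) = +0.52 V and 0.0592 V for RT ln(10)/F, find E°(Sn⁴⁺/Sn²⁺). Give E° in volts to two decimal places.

+0.15 V

E°cell = (0.0592/n)·log K = (0.0592/2)(12.5) = +0.370 V.
Since Cu⁺/Cu is the cathode and Sn⁴⁺/Sn²⁺ the anode, E°cell = E°(Cu⁺/Cu) − E°(Sn⁴⁺/Sn²⁺).
So E°(Sn⁴⁺/Sn²⁺) = E°(Cu⁺/Cu) − E°cell = (+0.52) − (+0.370) = +0.15 V.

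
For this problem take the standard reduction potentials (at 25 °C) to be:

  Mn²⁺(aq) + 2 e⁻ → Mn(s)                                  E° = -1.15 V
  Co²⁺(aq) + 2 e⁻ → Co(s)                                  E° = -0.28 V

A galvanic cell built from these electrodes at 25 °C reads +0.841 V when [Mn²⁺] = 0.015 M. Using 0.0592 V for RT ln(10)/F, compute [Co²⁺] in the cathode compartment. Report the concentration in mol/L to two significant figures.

Co²⁺/Co is the cathode, Mn²⁺/Mn the anode: E°cell = +0.87 V, n = 2.
Overall reaction: Co²⁺(aq) + Mn(s) → Co(s) + Mn²⁺(aq); Q = [Mn²⁺]^1/[Co²⁺]^1.
From E = E° − (0.0592/n) log Q: log Q = (E° − E)·n/0.0592 = (+0.87 − (+0.841))·2/0.0592 = 0.9797.
So 1·log[Co²⁺] = 1·log(0.015) − log Q = -1.8239 − (0.9797) = -2.8036; [Co²⁺] = 10^(-2.8036) ≈ 0.0016 M.

0.0016 M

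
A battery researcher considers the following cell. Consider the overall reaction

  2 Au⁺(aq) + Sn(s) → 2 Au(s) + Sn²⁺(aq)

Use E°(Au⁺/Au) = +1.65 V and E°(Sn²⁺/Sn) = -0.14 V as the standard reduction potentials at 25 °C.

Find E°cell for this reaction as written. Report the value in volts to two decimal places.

+1.79 V

The Au⁺/Au couple has the higher reduction potential, so it is the cathode; Sn²⁺/Sn is oxidised at the anode.
E°cell = E°(cathode) − E°(anode) = (+1.65) − (-0.14) = +1.79 V.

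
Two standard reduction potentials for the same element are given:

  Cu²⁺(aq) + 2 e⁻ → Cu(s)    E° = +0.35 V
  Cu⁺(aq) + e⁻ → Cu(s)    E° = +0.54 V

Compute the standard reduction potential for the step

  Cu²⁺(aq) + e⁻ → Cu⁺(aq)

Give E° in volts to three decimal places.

+0.160 V

Sequential free energies add, so n₃E°₃ = n₁E°₁ + n₂E°₂.
With n₃ = 2, and the known step contributing 1×(+0.54) V, the unknown satisfies 1·E° = 2×(+0.35) − 1×(+0.54) = +0.160.
E° = +0.160 / 1 = +0.160 V.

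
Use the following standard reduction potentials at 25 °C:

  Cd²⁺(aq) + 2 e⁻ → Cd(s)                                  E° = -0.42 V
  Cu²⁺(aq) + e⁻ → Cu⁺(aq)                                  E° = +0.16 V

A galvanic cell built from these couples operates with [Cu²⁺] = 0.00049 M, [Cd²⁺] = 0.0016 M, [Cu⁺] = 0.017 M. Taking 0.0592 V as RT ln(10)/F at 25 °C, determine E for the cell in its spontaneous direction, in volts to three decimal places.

Cu²⁺/Cu⁺ is the cathode (higher E°), Cd²⁺/Cd the anode: E°cell = +0.16 − (-0.42) = +0.58 V, n = 2.
Overall: 2 Cu²⁺(aq) + Cd(s) → 2 Cu⁺(aq) + Cd²⁺(aq)
Q = [Cu⁺]^2·[Cd²⁺] / ([Cu²⁺]^2); log Q = 0.285.
E = E° − (0.0592/n) log Q = +0.58 − (0.0592/2)(0.285) = +0.572 V.

+0.572 V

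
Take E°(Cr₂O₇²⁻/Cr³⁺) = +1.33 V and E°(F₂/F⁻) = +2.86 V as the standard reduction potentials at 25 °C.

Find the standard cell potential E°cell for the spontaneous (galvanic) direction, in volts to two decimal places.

+1.53 V

The F₂/F⁻ couple has the higher reduction potential, so it is the cathode; Cr₂O₇²⁻/Cr³⁺ is oxidised at the anode.
E°cell = E°(cathode) − E°(anode) = (+2.86) − (+1.33) = +1.53 V.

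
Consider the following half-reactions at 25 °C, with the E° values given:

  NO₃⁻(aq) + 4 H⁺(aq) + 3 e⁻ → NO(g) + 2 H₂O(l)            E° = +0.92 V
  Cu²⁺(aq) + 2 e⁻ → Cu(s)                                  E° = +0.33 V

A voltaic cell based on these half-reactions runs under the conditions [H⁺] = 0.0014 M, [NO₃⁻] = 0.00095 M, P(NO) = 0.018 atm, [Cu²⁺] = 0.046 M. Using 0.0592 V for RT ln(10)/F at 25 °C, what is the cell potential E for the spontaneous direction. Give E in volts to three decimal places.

NO₃⁻/NO is the cathode (higher E°), Cu²⁺/Cu the anode: E°cell = +0.92 − (+0.33) = +0.59 V, n = 6.
Overall: 2 NO₃⁻(aq) + 8 H⁺(aq) + 3 Cu(s) → 2 NO(g) + 4 H₂O(l) + 3 Cu²⁺(aq)
Q = P(NO)^2·[Cu²⁺]^3 / ([NO₃⁻]^2·[H⁺]^8); log Q = 21.374.
E = E° − (0.0592/n) log Q = +0.59 − (0.0592/6)(21.374) = +0.379 V.

+0.379 V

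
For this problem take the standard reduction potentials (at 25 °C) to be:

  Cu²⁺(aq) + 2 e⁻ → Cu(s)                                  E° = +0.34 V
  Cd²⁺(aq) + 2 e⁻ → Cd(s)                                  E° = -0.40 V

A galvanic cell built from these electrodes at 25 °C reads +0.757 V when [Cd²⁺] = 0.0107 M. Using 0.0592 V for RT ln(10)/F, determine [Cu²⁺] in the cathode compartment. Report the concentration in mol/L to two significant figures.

Cu²⁺/Cu is the cathode, Cd²⁺/Cd the anode: E°cell = +0.74 V, n = 2.
Overall reaction: Cu²⁺(aq) + Cd(s) → Cu(s) + Cd²⁺(aq); Q = [Cd²⁺]^1/[Cu²⁺]^1.
From E = E° − (0.0592/n) log Q: log Q = (E° − E)·n/0.0592 = (+0.74 − (+0.757))·2/0.0592 = -0.5743.
So 1·log[Cu²⁺] = 1·log(0.0107) − log Q = -1.9706 − (-0.5743) = -1.3963; [Cu²⁺] = 10^(-1.3963) ≈ 0.040 M.

0.040 M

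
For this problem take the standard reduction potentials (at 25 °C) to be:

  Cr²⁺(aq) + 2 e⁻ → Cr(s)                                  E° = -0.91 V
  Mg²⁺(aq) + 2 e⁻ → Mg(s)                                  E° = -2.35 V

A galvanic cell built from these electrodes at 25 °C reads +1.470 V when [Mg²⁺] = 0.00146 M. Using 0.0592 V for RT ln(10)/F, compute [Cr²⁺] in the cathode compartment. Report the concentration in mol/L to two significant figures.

Cr²⁺/Cr is the cathode, Mg²⁺/Mg the anode: E°cell = +1.44 V, n = 2.
Overall reaction: Cr²⁺(aq) + Mg(s) → Cr(s) + Mg²⁺(aq); Q = [Mg²⁺]^1/[Cr²⁺]^1.
From E = E° − (0.0592/n) log Q: log Q = (E° − E)·n/0.0592 = (+1.44 − (+1.470))·2/0.0592 = -1.0135.
So 1·log[Cr²⁺] = 1·log(0.00146) − log Q = -2.8356 − (-1.0135) = -1.8221; [Cr²⁺] = 10^(-1.8221) ≈ 0.015 M.

0.015 M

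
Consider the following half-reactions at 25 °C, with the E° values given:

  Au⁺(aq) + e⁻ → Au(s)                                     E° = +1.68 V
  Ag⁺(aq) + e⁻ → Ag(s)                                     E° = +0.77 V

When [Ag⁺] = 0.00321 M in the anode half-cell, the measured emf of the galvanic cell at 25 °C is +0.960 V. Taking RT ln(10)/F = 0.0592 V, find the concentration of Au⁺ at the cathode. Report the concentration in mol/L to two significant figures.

Au⁺/Au is the cathode, Ag⁺/Ag the anode: E°cell = +0.91 V, n = 1.
Overall reaction: Au⁺(aq) + Ag(s) → Au(s) + Ag⁺(aq); Q = [Ag⁺]^1/[Au⁺]^1.
From E = E° − (0.0592/n) log Q: log Q = (E° − E)·n/0.0592 = (+0.91 − (+0.960))·1/0.0592 = -0.8446.
So 1·log[Au⁺] = 1·log(0.00321) − log Q = -2.4935 − (-0.8446) = -1.6489; [Au⁺] = 10^(-1.6489) ≈ 0.022 M.

0.022 M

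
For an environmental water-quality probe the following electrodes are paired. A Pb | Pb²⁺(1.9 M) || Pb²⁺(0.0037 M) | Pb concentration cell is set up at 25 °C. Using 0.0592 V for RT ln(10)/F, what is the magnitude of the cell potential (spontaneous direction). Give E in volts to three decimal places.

+0.080 V

For a concentration cell E°cell = 0. The 1.9 M side is the cathode (reduction is favoured where [Pb²⁺] is higher).
With n = 2, E = −(0.0592/2) log([Pb²⁺]ₐₙ/[Pb²⁺]꜀ₐₜ) = −(0.0592/2) log(0.0037/1.9) = −(0.0592/2)(-2.711) = +0.080 V.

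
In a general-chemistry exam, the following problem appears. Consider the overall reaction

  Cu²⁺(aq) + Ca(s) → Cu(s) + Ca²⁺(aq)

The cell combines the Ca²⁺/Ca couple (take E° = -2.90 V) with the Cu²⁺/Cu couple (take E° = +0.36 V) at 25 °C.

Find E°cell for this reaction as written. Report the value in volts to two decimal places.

+3.26 V

The Cu²⁺/Cu couple has the higher reduction potential, so it is the cathode; Ca²⁺/Ca is oxidised at the anode.
E°cell = E°(cathode) − E°(anode) = (+0.36) − (-2.90) = +3.26 V.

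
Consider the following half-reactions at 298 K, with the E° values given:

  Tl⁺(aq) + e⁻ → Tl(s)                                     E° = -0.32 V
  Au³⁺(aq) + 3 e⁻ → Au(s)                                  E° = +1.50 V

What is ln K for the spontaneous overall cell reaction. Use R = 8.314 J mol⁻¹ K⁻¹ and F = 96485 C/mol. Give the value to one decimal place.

212.6

Cathode: Au³⁺/Au; anode: Tl⁺/Tl. E°cell = (+1.50) − (-0.32) = +1.82 V, with n = 3.
ΔG° = −nFE° = −RT ln K, so ln K = nFE°/(RT) = (3)(96485)(+1.82) / ((8.314)(298)) = 212.631.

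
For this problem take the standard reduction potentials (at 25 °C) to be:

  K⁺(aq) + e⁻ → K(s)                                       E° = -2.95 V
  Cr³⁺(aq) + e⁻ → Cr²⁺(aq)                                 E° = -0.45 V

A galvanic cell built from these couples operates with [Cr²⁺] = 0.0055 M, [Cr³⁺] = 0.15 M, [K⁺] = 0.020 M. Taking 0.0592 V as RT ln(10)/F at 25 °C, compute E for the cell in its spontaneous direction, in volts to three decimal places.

+2.686 V

Cr³⁺/Cr²⁺ is the cathode (higher E°), K⁺/K the anode: E°cell = -0.45 − (-2.95) = +2.50 V, n = 1.
Overall: Cr³⁺(aq) + K(s) → Cr²⁺(aq) + K⁺(aq)
Q = [Cr²⁺]·[K⁺] / ([Cr³⁺]); log Q = -3.135.
E = E° − (0.0592/n) log Q = +2.50 − (0.0592/1)(-3.135) = +2.686 V.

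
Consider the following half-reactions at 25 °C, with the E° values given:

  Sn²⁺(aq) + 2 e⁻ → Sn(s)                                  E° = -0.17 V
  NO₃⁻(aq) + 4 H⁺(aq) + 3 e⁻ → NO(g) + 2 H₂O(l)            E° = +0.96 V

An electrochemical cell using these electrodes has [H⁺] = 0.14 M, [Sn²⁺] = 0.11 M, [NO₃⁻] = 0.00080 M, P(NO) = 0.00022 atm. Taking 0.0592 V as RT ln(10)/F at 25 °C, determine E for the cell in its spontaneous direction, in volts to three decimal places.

NO₃⁻/NO is the cathode (higher E°), Sn²⁺/Sn the anode: E°cell = +0.96 − (-0.17) = +1.13 V, n = 6.
Overall: 2 NO₃⁻(aq) + 8 H⁺(aq) + 3 Sn(s) → 2 NO(g) + 4 H₂O(l) + 3 Sn²⁺(aq)
Q = P(NO)^2·[Sn²⁺]^3 / ([NO₃⁻]^2·[H⁺]^8); log Q = 2.834.
E = E° − (0.0592/n) log Q = +1.13 − (0.0592/6)(2.834) = +1.102 V.

+1.102 V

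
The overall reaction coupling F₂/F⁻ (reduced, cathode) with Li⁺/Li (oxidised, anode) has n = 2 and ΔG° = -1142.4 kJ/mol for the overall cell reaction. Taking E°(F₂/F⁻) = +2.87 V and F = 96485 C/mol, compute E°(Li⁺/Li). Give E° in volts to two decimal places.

E°cell = −ΔG°/(nF) = −(-1142.4×10³)/((2)(96485)) = +5.920 V.
Since F₂/F⁻ is the cathode and Li⁺/Li the anode, E°cell = E°(F₂/F⁻) − E°(Li⁺/Li).
So E°(Li⁺/Li) = E°(F₂/F⁻) − E°cell = (+2.87) − (+5.920) = -3.05 V.

-3.05 V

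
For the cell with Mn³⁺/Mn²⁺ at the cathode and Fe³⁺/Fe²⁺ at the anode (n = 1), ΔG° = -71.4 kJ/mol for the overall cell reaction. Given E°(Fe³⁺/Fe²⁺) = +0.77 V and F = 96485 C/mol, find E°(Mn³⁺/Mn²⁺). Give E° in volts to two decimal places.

E°cell = −ΔG°/(nF) = −(-71.4×10³)/((1)(96485)) = +0.740 V.
Since Mn³⁺/Mn²⁺ is the cathode and Fe³⁺/Fe²⁺ the anode, E°cell = E°(Mn³⁺/Mn²⁺) − E°(Fe³⁺/Fe²⁺).
So E°(Mn³⁺/Mn²⁺) = E°cell + E°(Fe³⁺/Fe²⁺) = +0.740 + (+0.77) = +1.51 V.

+1.51 V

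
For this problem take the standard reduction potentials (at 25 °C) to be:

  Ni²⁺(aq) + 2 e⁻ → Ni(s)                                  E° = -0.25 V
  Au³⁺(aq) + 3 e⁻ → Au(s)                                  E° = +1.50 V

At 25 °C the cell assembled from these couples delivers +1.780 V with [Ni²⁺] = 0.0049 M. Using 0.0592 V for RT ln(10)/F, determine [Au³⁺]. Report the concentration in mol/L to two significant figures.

0.011 M

Au³⁺/Au is the cathode, Ni²⁺/Ni the anode: E°cell = +1.75 V, n = 6.
Overall reaction: 2 Au³⁺(aq) + 3 Ni(s) → 2 Au(s) + 3 Ni²⁺(aq); Q = [Ni²⁺]^3/[Au³⁺]^2.
From E = E° − (0.0592/n) log Q: log Q = (E° − E)·n/0.0592 = (+1.75 − (+1.780))·6/0.0592 = -3.0405.
So 2·log[Au³⁺] = 3·log(0.0049) − log Q = -6.9294 − (-3.0405) = -3.8889; log[Au³⁺] = -3.8889 / 2 = -1.9445; [Au³⁺] = 10^(-1.9445) ≈ 0.011 M.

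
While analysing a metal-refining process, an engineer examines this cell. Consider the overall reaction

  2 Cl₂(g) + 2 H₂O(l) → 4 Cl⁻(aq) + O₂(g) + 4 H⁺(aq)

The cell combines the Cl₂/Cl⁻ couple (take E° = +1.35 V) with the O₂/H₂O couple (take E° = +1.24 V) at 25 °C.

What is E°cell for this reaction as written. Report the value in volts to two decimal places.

The Cl₂/Cl⁻ couple has the higher reduction potential, so it is the cathode; O₂/H₂O is oxidised at the anode.
E°cell = E°(cathode) − E°(anode) = (+1.35) − (+1.24) = +0.11 V.

+0.11 V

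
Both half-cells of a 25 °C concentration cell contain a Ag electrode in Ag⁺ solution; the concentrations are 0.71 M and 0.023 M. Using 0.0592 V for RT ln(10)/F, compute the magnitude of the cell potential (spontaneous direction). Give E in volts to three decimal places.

+0.088 V

For a concentration cell E°cell = 0. The 0.71 M side is the cathode (reduction is favoured where [Ag⁺] is higher).
With n = 1, E = −(0.0592/1) log([Ag⁺]ₐₙ/[Ag⁺]꜀ₐₜ) = −(0.0592/1) log(0.023/0.71) = −(0.0592/1)(-1.490) = +0.088 V.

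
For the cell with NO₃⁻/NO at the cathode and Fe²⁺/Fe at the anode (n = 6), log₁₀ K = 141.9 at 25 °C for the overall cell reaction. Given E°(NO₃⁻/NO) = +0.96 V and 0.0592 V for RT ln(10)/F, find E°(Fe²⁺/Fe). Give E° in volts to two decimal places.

E°cell = (0.0592/n)·log K = (0.0592/6)(141.9) = +1.400 V.
Since NO₃⁻/NO is the cathode and Fe²⁺/Fe the anode, E°cell = E°(NO₃⁻/NO) − E°(Fe²⁺/Fe).
So E°(Fe²⁺/Fe) = E°(NO₃⁻/NO) − E°cell = (+0.96) − (+1.400) = -0.44 V.

-0.44 V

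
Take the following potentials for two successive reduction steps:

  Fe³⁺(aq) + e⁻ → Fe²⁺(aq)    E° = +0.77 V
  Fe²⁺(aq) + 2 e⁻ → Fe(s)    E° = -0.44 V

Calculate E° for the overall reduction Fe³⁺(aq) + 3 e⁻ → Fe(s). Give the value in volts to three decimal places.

-0.037 V

Adding the free-energy changes (−nFE°) of the two steps gives −n₃FE°₃ = −n₁FE°₁ − n₂FE°₂.
E°₃ = (1×+0.77 + 2×-0.44) / 3 = (-0.110) / 3 = -0.037 V.
E° values themselves are not directly additive — weighting by electron count is essential.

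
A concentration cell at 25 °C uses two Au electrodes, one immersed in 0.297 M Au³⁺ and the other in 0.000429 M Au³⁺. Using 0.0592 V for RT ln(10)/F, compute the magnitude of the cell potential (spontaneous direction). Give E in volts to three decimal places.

For a concentration cell E°cell = 0. The 0.297 M side is the cathode (reduction is favoured where [Au³⁺] is higher).
With n = 3, E = −(0.0592/3) log([Au³⁺]ₐₙ/[Au³⁺]꜀ₐₜ) = −(0.0592/3) log(0.000429/0.297) = −(0.0592/3)(-2.840) = +0.056 V.

+0.056 V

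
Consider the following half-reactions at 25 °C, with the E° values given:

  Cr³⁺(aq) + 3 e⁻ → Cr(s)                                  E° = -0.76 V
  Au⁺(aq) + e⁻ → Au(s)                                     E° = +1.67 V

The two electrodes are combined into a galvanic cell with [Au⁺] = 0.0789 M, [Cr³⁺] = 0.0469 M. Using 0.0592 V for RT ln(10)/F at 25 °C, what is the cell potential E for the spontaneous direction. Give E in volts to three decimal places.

+2.391 V

Au⁺/Au is the cathode (higher E°), Cr³⁺/Cr the anode: E°cell = +1.67 − (-0.76) = +2.43 V, n = 3.
Overall: 3 Au⁺(aq) + Cr(s) → 3 Au(s) + Cr³⁺(aq)
Q = [Cr³⁺] / ([Au⁺]^3); log Q = 1.980.
E = E° − (0.0592/n) log Q = +2.43 − (0.0592/3)(1.980) = +2.391 V.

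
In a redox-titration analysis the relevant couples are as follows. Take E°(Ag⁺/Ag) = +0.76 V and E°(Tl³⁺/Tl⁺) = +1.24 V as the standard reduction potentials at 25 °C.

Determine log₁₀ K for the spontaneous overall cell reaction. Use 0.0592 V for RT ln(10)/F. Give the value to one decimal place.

Cathode: Tl³⁺/Tl⁺; anode: Ag⁺/Ag. E°cell = +0.48 V, n = 2.
log K = nE°cell / 0.0592 = (2)(+0.48) / 0.0592 = 16.2.

16.2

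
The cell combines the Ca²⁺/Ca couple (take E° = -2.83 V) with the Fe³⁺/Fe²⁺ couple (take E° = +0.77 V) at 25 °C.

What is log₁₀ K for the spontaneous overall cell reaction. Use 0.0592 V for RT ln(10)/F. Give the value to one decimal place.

121.6

Cathode: Fe³⁺/Fe²⁺; anode: Ca²⁺/Ca. E°cell = +3.60 V, n = 2.
log K = nE°cell / 0.0592 = (2)(+3.60) / 0.0592 = 121.6.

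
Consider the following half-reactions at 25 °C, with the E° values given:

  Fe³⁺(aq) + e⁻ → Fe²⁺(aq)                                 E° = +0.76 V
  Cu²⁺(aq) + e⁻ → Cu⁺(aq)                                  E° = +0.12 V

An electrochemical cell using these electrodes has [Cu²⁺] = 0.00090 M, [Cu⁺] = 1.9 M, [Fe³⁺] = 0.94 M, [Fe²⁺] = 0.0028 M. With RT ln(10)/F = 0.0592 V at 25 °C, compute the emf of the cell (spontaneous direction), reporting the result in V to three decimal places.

Fe³⁺/Fe²⁺ is the cathode (higher E°), Cu²⁺/Cu⁺ the anode: E°cell = +0.76 − (+0.12) = +0.64 V, n = 1.
Overall: Fe³⁺(aq) + Cu⁺(aq) → Fe²⁺(aq) + Cu²⁺(aq)
Q = [Fe²⁺]·[Cu²⁺] / ([Fe³⁺]·[Cu⁺]); log Q = -5.850.
E = E° − (0.0592/n) log Q = +0.64 − (0.0592/1)(-5.850) = +0.986 V.

+0.986 V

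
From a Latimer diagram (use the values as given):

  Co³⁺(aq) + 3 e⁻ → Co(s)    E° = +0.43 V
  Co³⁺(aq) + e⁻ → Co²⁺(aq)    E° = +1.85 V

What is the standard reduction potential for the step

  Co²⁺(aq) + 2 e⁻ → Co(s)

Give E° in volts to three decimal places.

Sequential free energies add, so n₃E°₃ = n₁E°₁ + n₂E°₂.
With n₃ = 3, and the known step contributing 1×(+1.85) V, the unknown satisfies 2·E° = 3×(+0.43) − 1×(+1.85) = -0.560.
E° = -0.560 / 2 = -0.280 V.

-0.280 V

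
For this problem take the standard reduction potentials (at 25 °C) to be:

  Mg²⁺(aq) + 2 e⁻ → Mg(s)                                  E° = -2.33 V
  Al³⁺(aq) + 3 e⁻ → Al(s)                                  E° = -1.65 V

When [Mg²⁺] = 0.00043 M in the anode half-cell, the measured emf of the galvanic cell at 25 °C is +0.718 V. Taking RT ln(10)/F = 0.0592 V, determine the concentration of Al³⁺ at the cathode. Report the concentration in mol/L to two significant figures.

Al³⁺/Al is the cathode, Mg²⁺/Mg the anode: E°cell = +0.68 V, n = 6.
Overall reaction: 2 Al³⁺(aq) + 3 Mg(s) → 2 Al(s) + 3 Mg²⁺(aq); Q = [Mg²⁺]^3/[Al³⁺]^2.
From E = E° − (0.0592/n) log Q: log Q = (E° − E)·n/0.0592 = (+0.68 − (+0.718))·6/0.0592 = -3.8514.
So 2·log[Al³⁺] = 3·log(0.00043) − log Q = -10.0996 − (-3.8514) = -6.2482; log[Al³⁺] = -6.2482 / 2 = -3.1241; [Al³⁺] = 10^(-3.1241) ≈ 0.00075 M.

0.00075 M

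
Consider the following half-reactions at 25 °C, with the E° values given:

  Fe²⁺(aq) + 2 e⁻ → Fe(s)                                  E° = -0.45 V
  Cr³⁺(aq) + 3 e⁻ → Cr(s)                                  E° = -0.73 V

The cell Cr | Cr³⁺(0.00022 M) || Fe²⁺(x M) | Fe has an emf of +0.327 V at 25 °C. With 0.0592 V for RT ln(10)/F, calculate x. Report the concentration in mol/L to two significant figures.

0.14 M

Fe²⁺/Fe is the cathode, Cr³⁺/Cr the anode: E°cell = +0.28 V, n = 6.
Overall reaction: 3 Fe²⁺(aq) + 2 Cr(s) → 3 Fe(s) + 2 Cr³⁺(aq); Q = [Cr³⁺]^2/[Fe²⁺]^3.
From E = E° − (0.0592/n) log Q: log Q = (E° − E)·n/0.0592 = (+0.28 − (+0.327))·6/0.0592 = -4.7635.
So 3·log[Fe²⁺] = 2·log(0.00022) − log Q = -7.3152 − (-4.7635) = -2.5517; log[Fe²⁺] = -2.5517 / 3 = -0.8506; [Fe²⁺] = 10^(-0.8506) ≈ 0.14 M.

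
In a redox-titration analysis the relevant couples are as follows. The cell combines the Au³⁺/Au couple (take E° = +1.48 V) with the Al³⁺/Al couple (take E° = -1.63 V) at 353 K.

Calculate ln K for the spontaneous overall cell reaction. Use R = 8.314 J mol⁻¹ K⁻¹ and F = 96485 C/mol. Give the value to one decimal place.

306.7

Cathode: Au³⁺/Au; anode: Al³⁺/Al. E°cell = (+1.48) − (-1.63) = +3.11 V, with n = 3.
ΔG° = −nFE° = −RT ln K, so ln K = nFE°/(RT) = (3)(96485)(+3.11) / ((8.314)(353)) = 306.730.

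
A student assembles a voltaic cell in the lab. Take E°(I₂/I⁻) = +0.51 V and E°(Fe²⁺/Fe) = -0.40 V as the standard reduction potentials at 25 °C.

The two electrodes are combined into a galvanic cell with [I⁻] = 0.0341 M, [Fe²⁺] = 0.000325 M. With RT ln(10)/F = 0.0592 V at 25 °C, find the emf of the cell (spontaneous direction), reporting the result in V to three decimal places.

I₂/I⁻ is the cathode (higher E°), Fe²⁺/Fe the anode: E°cell = +0.51 − (-0.40) = +0.91 V, n = 2.
Overall: I₂(s) + Fe(s) → 2 I⁻(aq) + Fe²⁺(aq)
Q = [I⁻]^2·[Fe²⁺]; log Q = -6.423.
E = E° − (0.0592/n) log Q = +0.91 − (0.0592/2)(-6.423) = +1.100 V.

+1.100 V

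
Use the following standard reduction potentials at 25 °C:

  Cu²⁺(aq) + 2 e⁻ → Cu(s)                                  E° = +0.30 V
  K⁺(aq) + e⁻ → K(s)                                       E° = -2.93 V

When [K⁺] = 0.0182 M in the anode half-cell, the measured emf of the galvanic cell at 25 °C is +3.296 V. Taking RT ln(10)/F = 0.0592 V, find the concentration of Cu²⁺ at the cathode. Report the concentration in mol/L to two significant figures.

0.056 M

Cu²⁺/Cu is the cathode, K⁺/K the anode: E°cell = +3.23 V, n = 2.
Overall reaction: Cu²⁺(aq) + 2 K(s) → Cu(s) + 2 K⁺(aq); Q = [K⁺]^2/[Cu²⁺]^1.
From E = E° − (0.0592/n) log Q: log Q = (E° − E)·n/0.0592 = (+3.23 − (+3.296))·2/0.0592 = -2.2297.
So 1·log[Cu²⁺] = 2·log(0.0182) − log Q = -3.4799 − (-2.2297) = -1.2502; [Cu²⁺] = 10^(-1.2502) ≈ 0.056 M.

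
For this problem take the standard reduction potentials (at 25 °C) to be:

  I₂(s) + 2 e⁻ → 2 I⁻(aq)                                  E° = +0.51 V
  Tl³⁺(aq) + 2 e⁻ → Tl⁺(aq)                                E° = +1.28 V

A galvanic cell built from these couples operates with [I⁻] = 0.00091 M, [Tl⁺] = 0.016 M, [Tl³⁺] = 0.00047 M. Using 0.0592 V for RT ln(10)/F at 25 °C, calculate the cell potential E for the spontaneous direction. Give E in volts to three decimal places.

+0.545 V

Tl³⁺/Tl⁺ is the cathode (higher E°), I₂/I⁻ the anode: E°cell = +1.28 − (+0.51) = +0.77 V, n = 2.
Overall: Tl³⁺(aq) + 2 I⁻(aq) → Tl⁺(aq) + I₂(s)
Q = [Tl⁺] / ([Tl³⁺]·[I⁻]^2); log Q = 7.614.
E = E° − (0.0592/n) log Q = +0.77 − (0.0592/2)(7.614) = +0.545 V.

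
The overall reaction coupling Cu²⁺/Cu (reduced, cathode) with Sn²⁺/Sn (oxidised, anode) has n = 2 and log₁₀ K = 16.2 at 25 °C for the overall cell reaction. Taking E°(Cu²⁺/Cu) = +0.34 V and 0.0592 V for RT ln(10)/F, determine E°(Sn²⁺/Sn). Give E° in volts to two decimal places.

E°cell = (0.0592/n)·log K = (0.0592/2)(16.2) = +0.480 V.
Since Cu²⁺/Cu is the cathode and Sn²⁺/Sn the anode, E°cell = E°(Cu²⁺/Cu) − E°(Sn²⁺/Sn).
So E°(Sn²⁺/Sn) = E°(Cu²⁺/Cu) − E°cell = (+0.34) − (+0.480) = -0.14 V.

-0.14 V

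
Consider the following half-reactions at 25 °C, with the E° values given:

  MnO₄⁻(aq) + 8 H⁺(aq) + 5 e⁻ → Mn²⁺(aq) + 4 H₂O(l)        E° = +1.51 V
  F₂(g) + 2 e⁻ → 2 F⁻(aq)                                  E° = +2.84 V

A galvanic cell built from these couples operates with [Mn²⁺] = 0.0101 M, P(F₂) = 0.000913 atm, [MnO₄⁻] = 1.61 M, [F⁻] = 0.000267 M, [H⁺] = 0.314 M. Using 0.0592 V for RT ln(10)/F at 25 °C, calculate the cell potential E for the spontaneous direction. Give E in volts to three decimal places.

+1.473 V

F₂/F⁻ is the cathode (higher E°), MnO₄⁻/Mn²⁺ the anode: E°cell = +2.84 − (+1.51) = +1.33 V, n = 10.
Overall: 5 F₂(g) + 2 Mn²⁺(aq) + 8 H₂O(l) → 10 F⁻(aq) + 2 MnO₄⁻(aq) + 16 H⁺(aq)
Q = [F⁻]^10·[MnO₄⁻]^2·[H⁺]^16 / (P(F₂)^5·[Mn²⁺]^2); log Q = -24.181.
E = E° − (0.0592/n) log Q = +1.33 − (0.0592/10)(-24.181) = +1.473 V.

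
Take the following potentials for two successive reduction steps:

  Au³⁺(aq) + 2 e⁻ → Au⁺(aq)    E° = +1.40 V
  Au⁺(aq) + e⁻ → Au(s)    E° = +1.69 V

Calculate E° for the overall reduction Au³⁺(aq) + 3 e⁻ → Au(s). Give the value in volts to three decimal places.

+1.497 V

Adding the free-energy changes (−nFE°) of the two steps gives −n₃FE°₃ = −n₁FE°₁ − n₂FE°₂.
E°₃ = (2×+1.40 + 1×+1.69) / 3 = (+4.490) / 3 = +1.497 V.
E° values themselves are not directly additive — weighting by electron count is essential.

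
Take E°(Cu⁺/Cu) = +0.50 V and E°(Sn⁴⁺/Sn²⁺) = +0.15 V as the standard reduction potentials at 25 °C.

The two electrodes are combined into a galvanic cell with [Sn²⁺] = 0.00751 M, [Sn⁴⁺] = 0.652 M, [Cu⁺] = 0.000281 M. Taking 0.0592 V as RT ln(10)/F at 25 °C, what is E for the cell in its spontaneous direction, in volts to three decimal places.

Cu⁺/Cu is the cathode (higher E°), Sn⁴⁺/Sn²⁺ the anode: E°cell = +0.50 − (+0.15) = +0.35 V, n = 2.
Overall: 2 Cu⁺(aq) + Sn²⁺(aq) → 2 Cu(s) + Sn⁴⁺(aq)
Q = [Sn⁴⁺] / ([Cu⁺]^2·[Sn²⁺]); log Q = 9.041.
E = E° − (0.0592/n) log Q = +0.35 − (0.0592/2)(9.041) = +0.082 V.

+0.082 V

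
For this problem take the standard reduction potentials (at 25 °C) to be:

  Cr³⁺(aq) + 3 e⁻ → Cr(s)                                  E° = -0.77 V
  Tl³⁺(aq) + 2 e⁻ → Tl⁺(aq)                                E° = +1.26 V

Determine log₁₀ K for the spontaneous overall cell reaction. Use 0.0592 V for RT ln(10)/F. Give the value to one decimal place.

205.7

Cathode: Tl³⁺/Tl⁺; anode: Cr³⁺/Cr. E°cell = +2.03 V, n = 6.
log K = nE°cell / 0.0592 = (6)(+2.03) / 0.0592 = 205.7.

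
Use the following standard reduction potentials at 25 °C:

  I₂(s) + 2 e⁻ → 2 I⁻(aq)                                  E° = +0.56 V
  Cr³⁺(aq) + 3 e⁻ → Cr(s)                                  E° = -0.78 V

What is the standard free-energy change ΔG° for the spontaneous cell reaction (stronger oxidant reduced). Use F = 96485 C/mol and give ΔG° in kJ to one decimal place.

-775.7 kJ

I₂/I⁻ (E° = +0.56 V) is the cathode; Cr³⁺/Cr (E° = -0.78 V) is the anode, so E°cell = +1.34 V.
Balancing electrons gives n = 6 (lcm of 2 and 3).
ΔG° = −nFE° = −(6)(96485)(+1.34) = -775,739 J = -775.7 kJ.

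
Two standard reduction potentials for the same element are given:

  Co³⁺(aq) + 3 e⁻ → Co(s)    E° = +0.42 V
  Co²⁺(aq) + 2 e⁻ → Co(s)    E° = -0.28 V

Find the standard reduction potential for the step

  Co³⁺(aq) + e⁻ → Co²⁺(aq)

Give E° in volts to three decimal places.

+1.820 V

Sequential free energies add, so n₃E°₃ = n₁E°₁ + n₂E°₂.
With n₃ = 3, and the known step contributing 2×(-0.28) V, the unknown satisfies 1·E° = 3×(+0.42) − 2×(-0.28) = +1.820.
E° = +1.820 / 1 = +1.820 V.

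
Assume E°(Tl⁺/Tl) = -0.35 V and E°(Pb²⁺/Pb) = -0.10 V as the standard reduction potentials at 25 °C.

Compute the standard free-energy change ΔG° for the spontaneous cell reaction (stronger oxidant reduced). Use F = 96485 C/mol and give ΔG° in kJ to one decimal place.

-48.2 kJ

Pb²⁺/Pb (E° = -0.10 V) is the cathode; Tl⁺/Tl (E° = -0.35 V) is the anode, so E°cell = +0.25 V.
Balancing electrons gives n = 2 (lcm of 2 and 1).
ΔG° = −nFE° = −(2)(96485)(+0.25) = -48,242 J = -48.2 kJ.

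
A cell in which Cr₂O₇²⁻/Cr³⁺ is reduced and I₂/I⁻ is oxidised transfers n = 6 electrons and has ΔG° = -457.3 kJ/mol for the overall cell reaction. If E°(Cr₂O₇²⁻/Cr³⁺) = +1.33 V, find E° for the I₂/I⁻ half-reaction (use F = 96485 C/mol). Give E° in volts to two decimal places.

E°cell = −ΔG°/(nF) = −(-457.3×10³)/((6)(96485)) = +0.790 V.
Since Cr₂O₇²⁻/Cr³⁺ is the cathode and I₂/I⁻ the anode, E°cell = E°(Cr₂O₇²⁻/Cr³⁺) − E°(I₂/I⁻).
So E°(I₂/I⁻) = E°(Cr₂O₇²⁻/Cr³⁺) − E°cell = (+1.33) − (+0.790) = +0.54 V.

+0.54 V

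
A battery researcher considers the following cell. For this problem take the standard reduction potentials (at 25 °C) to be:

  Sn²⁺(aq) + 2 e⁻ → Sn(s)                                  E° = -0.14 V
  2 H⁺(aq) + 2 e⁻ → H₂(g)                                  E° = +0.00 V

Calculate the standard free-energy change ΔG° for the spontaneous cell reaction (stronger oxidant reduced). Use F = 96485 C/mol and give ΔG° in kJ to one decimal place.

H⁺/H₂ (E° = +0.00 V) is the cathode; Sn²⁺/Sn (E° = -0.14 V) is the anode, so E°cell = +0.14 V.
Balancing electrons gives n = 2 (lcm of 2 and 2).
ΔG° = −nFE° = −(2)(96485)(+0.14) = -27,016 J = -27.0 kJ.

-27.0 kJ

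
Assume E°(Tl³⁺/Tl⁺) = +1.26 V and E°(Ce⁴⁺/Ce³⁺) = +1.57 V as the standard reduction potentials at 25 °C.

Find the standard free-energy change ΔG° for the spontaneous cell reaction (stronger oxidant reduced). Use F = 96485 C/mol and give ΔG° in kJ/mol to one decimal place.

Ce⁴⁺/Ce³⁺ (E° = +1.57 V) is the cathode; Tl³⁺/Tl⁺ (E° = +1.26 V) is the anode, so E°cell = +0.31 V.
Balancing electrons gives n = 2 (lcm of 1 and 2).
ΔG° = −nFE° = −(2)(96485)(+0.31) = -59,821 J = -59.8 kJ/mol.

-59.8 kJ/mol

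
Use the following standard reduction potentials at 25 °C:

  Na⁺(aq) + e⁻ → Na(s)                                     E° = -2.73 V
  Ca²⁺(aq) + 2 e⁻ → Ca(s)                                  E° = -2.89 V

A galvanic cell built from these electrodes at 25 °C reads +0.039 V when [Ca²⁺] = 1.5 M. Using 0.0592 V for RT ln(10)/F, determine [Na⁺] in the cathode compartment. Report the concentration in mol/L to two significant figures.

Na⁺/Na is the cathode, Ca²⁺/Ca the anode: E°cell = +0.16 V, n = 2.
Overall reaction: 2 Na⁺(aq) + Ca(s) → 2 Na(s) + Ca²⁺(aq); Q = [Ca²⁺]^1/[Na⁺]^2.
From E = E° − (0.0592/n) log Q: log Q = (E° − E)·n/0.0592 = (+0.16 − (+0.039))·2/0.0592 = 4.0878.
So 2·log[Na⁺] = 1·log(1.5) − log Q = 0.1761 − (4.0878) = -3.9117; log[Na⁺] = -3.9117 / 2 = -1.9559; [Na⁺] = 10^(-1.9559) ≈ 0.011 M.

0.011 M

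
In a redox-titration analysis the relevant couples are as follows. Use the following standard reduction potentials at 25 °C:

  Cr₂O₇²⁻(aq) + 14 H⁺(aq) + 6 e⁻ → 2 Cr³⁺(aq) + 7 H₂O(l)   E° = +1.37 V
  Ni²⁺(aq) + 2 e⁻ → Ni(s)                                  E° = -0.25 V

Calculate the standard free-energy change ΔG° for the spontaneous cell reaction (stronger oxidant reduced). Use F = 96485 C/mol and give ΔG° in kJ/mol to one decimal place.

-937.8 kJ/mol

Cr₂O₇²⁻/Cr³⁺ (E° = +1.37 V) is the cathode; Ni²⁺/Ni (E° = -0.25 V) is the anode, so E°cell = +1.62 V.
Balancing electrons gives n = 6 (lcm of 6 and 2).
ΔG° = −nFE° = −(6)(96485)(+1.62) = -937,834 J = -937.8 kJ/mol.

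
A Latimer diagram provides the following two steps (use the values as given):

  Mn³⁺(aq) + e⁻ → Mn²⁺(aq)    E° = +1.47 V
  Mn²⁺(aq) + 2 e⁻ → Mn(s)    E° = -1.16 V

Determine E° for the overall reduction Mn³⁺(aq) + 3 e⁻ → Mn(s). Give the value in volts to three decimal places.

Standard free energies of sequential steps add: ΔG°₃ = ΔG°₁ + ΔG°₂, so n₃E°₃ = n₁E°₁ + n₂E°₂.
E°₃ = (1×+1.47 + 2×-1.16) / 3 = (-0.850) / 3 = -0.283 V.

-0.283 V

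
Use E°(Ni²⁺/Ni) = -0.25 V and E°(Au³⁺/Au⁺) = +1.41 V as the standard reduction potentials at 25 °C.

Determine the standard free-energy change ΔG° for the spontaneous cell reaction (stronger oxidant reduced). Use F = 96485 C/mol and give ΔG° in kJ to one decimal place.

Au³⁺/Au⁺ (E° = +1.41 V) is the cathode; Ni²⁺/Ni (E° = -0.25 V) is the anode, so E°cell = +1.66 V.
Balancing electrons gives n = 2 (lcm of 2 and 2).
ΔG° = −nFE° = −(2)(96485)(+1.66) = -320,330 J = -320.3 kJ.

-320.3 kJ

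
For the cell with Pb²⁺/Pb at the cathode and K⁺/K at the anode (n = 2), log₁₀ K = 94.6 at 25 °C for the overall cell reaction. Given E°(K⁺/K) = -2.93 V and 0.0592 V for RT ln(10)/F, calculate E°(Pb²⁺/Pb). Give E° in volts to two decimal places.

E°cell = (0.0592/n)·log K = (0.0592/2)(94.6) = +2.800 V.
Since Pb²⁺/Pb is the cathode and K⁺/K the anode, E°cell = E°(Pb²⁺/Pb) − E°(K⁺/K).
So E°(Pb²⁺/Pb) = E°cell + E°(K⁺/K) = +2.800 + (-2.93) = -0.13 V.

-0.13 V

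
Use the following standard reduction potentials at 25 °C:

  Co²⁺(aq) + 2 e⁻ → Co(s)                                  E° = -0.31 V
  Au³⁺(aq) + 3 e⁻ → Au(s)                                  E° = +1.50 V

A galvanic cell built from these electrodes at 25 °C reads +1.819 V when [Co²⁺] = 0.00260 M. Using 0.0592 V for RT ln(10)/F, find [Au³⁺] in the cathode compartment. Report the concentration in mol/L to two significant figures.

Au³⁺/Au is the cathode, Co²⁺/Co the anode: E°cell = +1.81 V, n = 6.
Overall reaction: 2 Au³⁺(aq) + 3 Co(s) → 2 Au(s) + 3 Co²⁺(aq); Q = [Co²⁺]^3/[Au³⁺]^2.
From E = E° − (0.0592/n) log Q: log Q = (E° − E)·n/0.0592 = (+1.81 − (+1.819))·6/0.0592 = -0.9122.
So 2·log[Au³⁺] = 3·log(0.0026) − log Q = -7.7551 − (-0.9122) = -6.8429; log[Au³⁺] = -6.8429 / 2 = -3.4215; [Au³⁺] = 10^(-3.4215) ≈ 0.00038 M.

0.00038 M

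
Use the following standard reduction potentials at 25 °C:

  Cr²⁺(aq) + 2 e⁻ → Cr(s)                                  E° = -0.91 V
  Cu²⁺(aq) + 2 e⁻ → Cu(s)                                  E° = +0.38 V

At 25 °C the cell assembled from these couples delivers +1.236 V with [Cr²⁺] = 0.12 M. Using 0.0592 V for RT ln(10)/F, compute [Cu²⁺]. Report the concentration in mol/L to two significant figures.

Cu²⁺/Cu is the cathode, Cr²⁺/Cr the anode: E°cell = +1.29 V, n = 2.
Overall reaction: Cu²⁺(aq) + Cr(s) → Cu(s) + Cr²⁺(aq); Q = [Cr²⁺]^1/[Cu²⁺]^1.
From E = E° − (0.0592/n) log Q: log Q = (E° − E)·n/0.0592 = (+1.29 − (+1.236))·2/0.0592 = 1.8243.
So 1·log[Cu²⁺] = 1·log(0.12) − log Q = -0.9208 − (1.8243) = -2.7451; [Cu²⁺] = 10^(-2.7451) ≈ 0.0018 M.

0.0018 M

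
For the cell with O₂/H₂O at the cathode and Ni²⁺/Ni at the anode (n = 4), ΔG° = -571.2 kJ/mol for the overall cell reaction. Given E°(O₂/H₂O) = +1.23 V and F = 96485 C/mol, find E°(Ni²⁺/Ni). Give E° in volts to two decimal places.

-0.25 V

E°cell = −ΔG°/(nF) = −(-571.2×10³)/((4)(96485)) = +1.480 V.
Since O₂/H₂O is the cathode and Ni²⁺/Ni the anode, E°cell = E°(O₂/H₂O) − E°(Ni²⁺/Ni).
So E°(Ni²⁺/Ni) = E°(O₂/H₂O) − E°cell = (+1.23) − (+1.480) = -0.25 V.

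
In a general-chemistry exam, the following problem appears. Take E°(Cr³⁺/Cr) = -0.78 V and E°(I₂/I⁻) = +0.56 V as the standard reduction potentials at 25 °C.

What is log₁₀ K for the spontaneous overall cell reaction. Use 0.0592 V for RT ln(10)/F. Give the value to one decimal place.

Cathode: I₂/I⁻; anode: Cr³⁺/Cr. E°cell = +1.34 V, n = 6.
log K = nE°cell / 0.0592 = (6)(+1.34) / 0.0592 = 135.8.

135.8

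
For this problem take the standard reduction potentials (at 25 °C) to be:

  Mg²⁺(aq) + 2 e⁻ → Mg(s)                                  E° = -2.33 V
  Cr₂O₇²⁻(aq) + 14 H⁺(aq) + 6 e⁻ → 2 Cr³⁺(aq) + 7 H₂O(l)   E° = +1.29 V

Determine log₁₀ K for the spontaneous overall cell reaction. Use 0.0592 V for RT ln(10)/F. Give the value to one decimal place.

Cathode: Cr₂O₇²⁻/Cr³⁺; anode: Mg²⁺/Mg. E°cell = +3.62 V, n = 6.
log K = nE°cell / 0.0592 = (6)(+3.62) / 0.0592 = 366.9.

366.9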